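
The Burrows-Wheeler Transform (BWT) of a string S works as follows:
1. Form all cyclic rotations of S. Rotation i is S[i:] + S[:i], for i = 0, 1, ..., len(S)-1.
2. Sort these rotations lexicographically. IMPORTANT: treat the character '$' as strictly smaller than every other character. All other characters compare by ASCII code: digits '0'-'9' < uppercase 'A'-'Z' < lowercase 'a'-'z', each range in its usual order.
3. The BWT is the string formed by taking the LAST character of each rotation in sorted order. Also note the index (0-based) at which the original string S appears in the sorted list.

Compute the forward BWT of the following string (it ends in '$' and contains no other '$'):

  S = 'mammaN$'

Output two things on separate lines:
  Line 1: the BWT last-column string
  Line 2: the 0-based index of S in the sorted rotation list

All 7 rotations (rotation i = S[i:]+S[:i]):
  rot[0] = mammaN$
  rot[1] = ammaN$m
  rot[2] = mmaN$ma
  rot[3] = maN$mam
  rot[4] = aN$mamm
  rot[5] = N$mamma
  rot[6] = $mammaN
Sorted (with $ < everything):
  sorted[0] = $mammaN  (last char: 'N')
  sorted[1] = N$mamma  (last char: 'a')
  sorted[2] = aN$mamm  (last char: 'm')
  sorted[3] = ammaN$m  (last char: 'm')
  sorted[4] = maN$mam  (last char: 'm')
  sorted[5] = mammaN$  (last char: '$')
  sorted[6] = mmaN$ma  (last char: 'a')
Last column: Nammm$a
Original string S is at sorted index 5

Answer: Nammm$a
5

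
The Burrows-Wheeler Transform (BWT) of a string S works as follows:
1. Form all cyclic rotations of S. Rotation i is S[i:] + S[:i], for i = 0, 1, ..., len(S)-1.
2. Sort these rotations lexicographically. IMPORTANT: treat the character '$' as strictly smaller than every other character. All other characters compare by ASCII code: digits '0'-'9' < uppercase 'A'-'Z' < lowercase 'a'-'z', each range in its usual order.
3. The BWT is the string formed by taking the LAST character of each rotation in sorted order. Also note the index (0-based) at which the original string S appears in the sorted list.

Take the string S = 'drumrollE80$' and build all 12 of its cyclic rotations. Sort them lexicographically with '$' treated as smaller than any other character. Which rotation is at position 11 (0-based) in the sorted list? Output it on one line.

Answer: umrollE80$dr

Derivation:
All 12 rotations (rotation i = S[i:]+S[:i]):
  rot[0] = drumrollE80$
  rot[1] = rumrollE80$d
  rot[2] = umrollE80$dr
  rot[3] = mrollE80$dru
  rot[4] = rollE80$drum
  rot[5] = ollE80$drumr
  rot[6] = llE80$drumro
  rot[7] = lE80$drumrol
  rot[8] = E80$drumroll
  rot[9] = 80$drumrollE
  rot[10] = 0$drumrollE8
  rot[11] = $drumrollE80
Sorted (with $ < everything):
  sorted[0] = $drumrollE80
  sorted[1] = 0$drumrollE8
  sorted[2] = 80$drumrollE
  sorted[3] = E80$drumroll
  sorted[4] = drumrollE80$
  sorted[5] = lE80$drumrol
  sorted[6] = llE80$drumro
  sorted[7] = mrollE80$dru
  sorted[8] = ollE80$drumr
  sorted[9] = rollE80$drum
  sorted[10] = rumrollE80$d
  sorted[11] = umrollE80$dr
sorted[11] = umrollE80$dr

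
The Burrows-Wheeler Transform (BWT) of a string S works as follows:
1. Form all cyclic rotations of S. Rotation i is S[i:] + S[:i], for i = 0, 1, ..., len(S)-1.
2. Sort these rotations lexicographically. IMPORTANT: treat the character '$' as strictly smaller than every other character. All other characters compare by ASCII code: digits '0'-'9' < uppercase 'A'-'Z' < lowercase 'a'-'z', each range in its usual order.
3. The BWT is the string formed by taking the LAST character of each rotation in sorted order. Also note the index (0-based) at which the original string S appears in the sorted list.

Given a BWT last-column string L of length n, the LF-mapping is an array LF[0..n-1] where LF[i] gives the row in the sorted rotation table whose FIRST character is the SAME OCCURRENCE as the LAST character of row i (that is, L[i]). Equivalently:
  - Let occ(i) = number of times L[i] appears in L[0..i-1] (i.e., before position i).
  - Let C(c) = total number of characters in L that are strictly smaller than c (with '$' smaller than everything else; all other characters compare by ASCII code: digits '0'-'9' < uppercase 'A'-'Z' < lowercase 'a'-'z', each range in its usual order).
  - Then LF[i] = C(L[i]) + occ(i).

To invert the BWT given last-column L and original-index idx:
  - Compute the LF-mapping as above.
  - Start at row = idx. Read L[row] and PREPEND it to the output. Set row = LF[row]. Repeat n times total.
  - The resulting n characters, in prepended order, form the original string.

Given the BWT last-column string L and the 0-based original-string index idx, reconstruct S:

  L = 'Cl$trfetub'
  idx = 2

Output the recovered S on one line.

Answer: butterflC$

Derivation:
LF mapping: 1 5 0 7 6 4 3 8 9 2
Walk LF starting at row 2, prepending L[row]:
  step 1: row=2, L[2]='$', prepend. Next row=LF[2]=0
  step 2: row=0, L[0]='C', prepend. Next row=LF[0]=1
  step 3: row=1, L[1]='l', prepend. Next row=LF[1]=5
  step 4: row=5, L[5]='f', prepend. Next row=LF[5]=4
  step 5: row=4, L[4]='r', prepend. Next row=LF[4]=6
  step 6: row=6, L[6]='e', prepend. Next row=LF[6]=3
  step 7: row=3, L[3]='t', prepend. Next row=LF[3]=7
  step 8: row=7, L[7]='t', prepend. Next row=LF[7]=8
  step 9: row=8, L[8]='u', prepend. Next row=LF[8]=9
  step 10: row=9, L[9]='b', prepend. Next row=LF[9]=2
Reversed output: butterflC$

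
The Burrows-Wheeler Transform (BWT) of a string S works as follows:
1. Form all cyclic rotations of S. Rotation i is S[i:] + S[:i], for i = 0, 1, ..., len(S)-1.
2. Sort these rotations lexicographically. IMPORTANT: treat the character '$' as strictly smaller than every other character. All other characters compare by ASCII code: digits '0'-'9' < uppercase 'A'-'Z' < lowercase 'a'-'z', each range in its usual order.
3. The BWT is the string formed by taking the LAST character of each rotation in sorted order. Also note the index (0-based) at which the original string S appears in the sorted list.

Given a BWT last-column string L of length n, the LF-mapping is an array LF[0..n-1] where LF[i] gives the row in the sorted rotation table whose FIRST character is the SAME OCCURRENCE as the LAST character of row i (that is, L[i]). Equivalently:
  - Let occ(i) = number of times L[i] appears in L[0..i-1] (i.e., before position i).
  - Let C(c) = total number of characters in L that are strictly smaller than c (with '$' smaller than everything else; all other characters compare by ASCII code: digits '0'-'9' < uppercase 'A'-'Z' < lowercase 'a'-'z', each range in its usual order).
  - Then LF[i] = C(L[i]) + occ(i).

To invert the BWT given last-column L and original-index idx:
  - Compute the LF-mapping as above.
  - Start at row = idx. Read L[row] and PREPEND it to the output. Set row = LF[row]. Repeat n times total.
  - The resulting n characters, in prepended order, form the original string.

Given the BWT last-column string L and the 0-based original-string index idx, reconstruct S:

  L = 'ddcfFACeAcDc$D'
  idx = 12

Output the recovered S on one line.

Answer: ecAccdADfCFDd$

Derivation:
LF mapping: 10 11 7 13 6 1 3 12 2 8 4 9 0 5
Walk LF starting at row 12, prepending L[row]:
  step 1: row=12, L[12]='$', prepend. Next row=LF[12]=0
  step 2: row=0, L[0]='d', prepend. Next row=LF[0]=10
  step 3: row=10, L[10]='D', prepend. Next row=LF[10]=4
  step 4: row=4, L[4]='F', prepend. Next row=LF[4]=6
  step 5: row=6, L[6]='C', prepend. Next row=LF[6]=3
  step 6: row=3, L[3]='f', prepend. Next row=LF[3]=13
  step 7: row=13, L[13]='D', prepend. Next row=LF[13]=5
  step 8: row=5, L[5]='A', prepend. Next row=LF[5]=1
  step 9: row=1, L[1]='d', prepend. Next row=LF[1]=11
  step 10: row=11, L[11]='c', prepend. Next row=LF[11]=9
  step 11: row=9, L[9]='c', prepend. Next row=LF[9]=8
  step 12: row=8, L[8]='A', prepend. Next row=LF[8]=2
  step 13: row=2, L[2]='c', prepend. Next row=LF[2]=7
  step 14: row=7, L[7]='e', prepend. Next row=LF[7]=12
Reversed output: ecAccdADfCFDd$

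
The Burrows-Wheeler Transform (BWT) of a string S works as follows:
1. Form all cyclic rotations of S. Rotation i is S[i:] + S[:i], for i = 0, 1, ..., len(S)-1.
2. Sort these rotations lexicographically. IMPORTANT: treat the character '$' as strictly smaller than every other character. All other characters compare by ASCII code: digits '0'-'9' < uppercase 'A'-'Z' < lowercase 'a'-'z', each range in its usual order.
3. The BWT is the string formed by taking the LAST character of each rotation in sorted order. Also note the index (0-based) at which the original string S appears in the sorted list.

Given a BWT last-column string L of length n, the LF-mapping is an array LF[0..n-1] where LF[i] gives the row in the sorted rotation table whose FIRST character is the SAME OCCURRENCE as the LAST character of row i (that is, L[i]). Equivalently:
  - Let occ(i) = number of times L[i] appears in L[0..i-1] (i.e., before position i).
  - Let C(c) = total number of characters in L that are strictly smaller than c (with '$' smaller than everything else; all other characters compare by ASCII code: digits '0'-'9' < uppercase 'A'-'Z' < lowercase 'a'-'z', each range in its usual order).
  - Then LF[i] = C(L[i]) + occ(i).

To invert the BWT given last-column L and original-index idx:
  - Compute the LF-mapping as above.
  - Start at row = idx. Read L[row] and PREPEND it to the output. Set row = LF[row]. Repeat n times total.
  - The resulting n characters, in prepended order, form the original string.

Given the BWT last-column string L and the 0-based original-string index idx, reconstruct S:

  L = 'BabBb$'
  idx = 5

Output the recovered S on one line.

LF mapping: 1 3 4 2 5 0
Walk LF starting at row 5, prepending L[row]:
  step 1: row=5, L[5]='$', prepend. Next row=LF[5]=0
  step 2: row=0, L[0]='B', prepend. Next row=LF[0]=1
  step 3: row=1, L[1]='a', prepend. Next row=LF[1]=3
  step 4: row=3, L[3]='B', prepend. Next row=LF[3]=2
  step 5: row=2, L[2]='b', prepend. Next row=LF[2]=4
  step 6: row=4, L[4]='b', prepend. Next row=LF[4]=5
Reversed output: bbBaB$

Answer: bbBaB$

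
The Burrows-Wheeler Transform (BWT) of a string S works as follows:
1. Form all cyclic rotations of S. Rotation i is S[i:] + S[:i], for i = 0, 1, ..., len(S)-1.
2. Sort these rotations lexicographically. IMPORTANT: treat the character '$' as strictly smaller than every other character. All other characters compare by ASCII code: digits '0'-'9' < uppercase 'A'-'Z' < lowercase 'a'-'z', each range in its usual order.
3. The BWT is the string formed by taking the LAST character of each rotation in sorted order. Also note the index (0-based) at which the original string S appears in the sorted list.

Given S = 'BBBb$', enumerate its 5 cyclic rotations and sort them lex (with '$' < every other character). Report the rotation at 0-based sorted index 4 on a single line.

Answer: b$BBB

Derivation:
All 5 rotations (rotation i = S[i:]+S[:i]):
  rot[0] = BBBb$
  rot[1] = BBb$B
  rot[2] = Bb$BB
  rot[3] = b$BBB
  rot[4] = $BBBb
Sorted (with $ < everything):
  sorted[0] = $BBBb
  sorted[1] = BBBb$
  sorted[2] = BBb$B
  sorted[3] = Bb$BB
  sorted[4] = b$BBB
sorted[4] = b$BBB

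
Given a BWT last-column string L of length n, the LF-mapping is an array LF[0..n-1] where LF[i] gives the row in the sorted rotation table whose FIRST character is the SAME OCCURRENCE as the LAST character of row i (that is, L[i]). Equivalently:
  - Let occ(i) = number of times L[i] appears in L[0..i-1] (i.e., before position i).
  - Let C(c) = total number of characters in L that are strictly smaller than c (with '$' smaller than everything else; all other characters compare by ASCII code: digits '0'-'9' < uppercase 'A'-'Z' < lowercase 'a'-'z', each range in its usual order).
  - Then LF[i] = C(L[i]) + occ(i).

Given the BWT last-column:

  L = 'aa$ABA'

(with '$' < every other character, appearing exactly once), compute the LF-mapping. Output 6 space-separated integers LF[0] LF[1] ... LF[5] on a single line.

Char counts: '$':1, 'A':2, 'B':1, 'a':2
C (first-col start): C('$')=0, C('A')=1, C('B')=3, C('a')=4
L[0]='a': occ=0, LF[0]=C('a')+0=4+0=4
L[1]='a': occ=1, LF[1]=C('a')+1=4+1=5
L[2]='$': occ=0, LF[2]=C('$')+0=0+0=0
L[3]='A': occ=0, LF[3]=C('A')+0=1+0=1
L[4]='B': occ=0, LF[4]=C('B')+0=3+0=3
L[5]='A': occ=1, LF[5]=C('A')+1=1+1=2

Answer: 4 5 0 1 3 2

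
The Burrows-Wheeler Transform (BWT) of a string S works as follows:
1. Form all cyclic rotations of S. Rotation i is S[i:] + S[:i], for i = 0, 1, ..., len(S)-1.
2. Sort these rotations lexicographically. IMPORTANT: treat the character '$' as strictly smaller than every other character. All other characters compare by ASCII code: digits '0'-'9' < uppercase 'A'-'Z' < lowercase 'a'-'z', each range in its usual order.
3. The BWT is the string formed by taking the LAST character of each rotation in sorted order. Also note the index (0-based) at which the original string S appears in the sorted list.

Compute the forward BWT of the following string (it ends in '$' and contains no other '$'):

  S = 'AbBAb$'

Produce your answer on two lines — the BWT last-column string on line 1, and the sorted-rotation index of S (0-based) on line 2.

Answer: bB$bAA
2

Derivation:
All 6 rotations (rotation i = S[i:]+S[:i]):
  rot[0] = AbBAb$
  rot[1] = bBAb$A
  rot[2] = BAb$Ab
  rot[3] = Ab$AbB
  rot[4] = b$AbBA
  rot[5] = $AbBAb
Sorted (with $ < everything):
  sorted[0] = $AbBAb  (last char: 'b')
  sorted[1] = Ab$AbB  (last char: 'B')
  sorted[2] = AbBAb$  (last char: '$')
  sorted[3] = BAb$Ab  (last char: 'b')
  sorted[4] = b$AbBA  (last char: 'A')
  sorted[5] = bBAb$A  (last char: 'A')
Last column: bB$bAA
Original string S is at sorted index 2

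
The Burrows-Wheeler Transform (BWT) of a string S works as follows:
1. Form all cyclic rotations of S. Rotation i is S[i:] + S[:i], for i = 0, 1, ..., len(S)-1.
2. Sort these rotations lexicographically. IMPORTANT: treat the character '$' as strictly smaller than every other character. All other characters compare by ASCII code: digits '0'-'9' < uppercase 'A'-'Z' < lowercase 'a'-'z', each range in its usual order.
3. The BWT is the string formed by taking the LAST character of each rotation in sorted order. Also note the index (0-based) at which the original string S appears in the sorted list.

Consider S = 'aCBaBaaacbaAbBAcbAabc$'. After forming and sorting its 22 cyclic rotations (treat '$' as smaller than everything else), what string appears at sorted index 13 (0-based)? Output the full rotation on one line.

Answer: abc$aCBaBaaacbaAbBAcbA

Derivation:
All 22 rotations (rotation i = S[i:]+S[:i]):
  rot[0] = aCBaBaaacbaAbBAcbAabc$
  rot[1] = CBaBaaacbaAbBAcbAabc$a
  rot[2] = BaBaaacbaAbBAcbAabc$aC
  rot[3] = aBaaacbaAbBAcbAabc$aCB
  rot[4] = BaaacbaAbBAcbAabc$aCBa
  rot[5] = aaacbaAbBAcbAabc$aCBaB
  rot[6] = aacbaAbBAcbAabc$aCBaBa
  rot[7] = acbaAbBAcbAabc$aCBaBaa
  rot[8] = cbaAbBAcbAabc$aCBaBaaa
  rot[9] = baAbBAcbAabc$aCBaBaaac
  rot[10] = aAbBAcbAabc$aCBaBaaacb
  rot[11] = AbBAcbAabc$aCBaBaaacba
  rot[12] = bBAcbAabc$aCBaBaaacbaA
  rot[13] = BAcbAabc$aCBaBaaacbaAb
  rot[14] = AcbAabc$aCBaBaaacbaAbB
  rot[15] = cbAabc$aCBaBaaacbaAbBA
  rot[16] = bAabc$aCBaBaaacbaAbBAc
  rot[17] = Aabc$aCBaBaaacbaAbBAcb
  rot[18] = abc$aCBaBaaacbaAbBAcbA
  rot[19] = bc$aCBaBaaacbaAbBAcbAa
  rot[20] = c$aCBaBaaacbaAbBAcbAab
  rot[21] = $aCBaBaaacbaAbBAcbAabc
Sorted (with $ < everything):
  sorted[0] = $aCBaBaaacbaAbBAcbAabc
  sorted[1] = Aabc$aCBaBaaacbaAbBAcb
  sorted[2] = AbBAcbAabc$aCBaBaaacba
  sorted[3] = AcbAabc$aCBaBaaacbaAbB
  sorted[4] = BAcbAabc$aCBaBaaacbaAb
  sorted[5] = BaBaaacbaAbBAcbAabc$aC
  sorted[6] = BaaacbaAbBAcbAabc$aCBa
  sorted[7] = CBaBaaacbaAbBAcbAabc$a
  sorted[8] = aAbBAcbAabc$aCBaBaaacb
  sorted[9] = aBaaacbaAbBAcbAabc$aCB
  sorted[10] = aCBaBaaacbaAbBAcbAabc$
  sorted[11] = aaacbaAbBAcbAabc$aCBaB
  sorted[12] = aacbaAbBAcbAabc$aCBaBa
  sorted[13] = abc$aCBaBaaacbaAbBAcbA
  sorted[14] = acbaAbBAcbAabc$aCBaBaa
  sorted[15] = bAabc$aCBaBaaacbaAbBAc
  sorted[16] = bBAcbAabc$aCBaBaaacbaA
  sorted[17] = baAbBAcbAabc$aCBaBaaac
  sorted[18] = bc$aCBaBaaacbaAbBAcbAa
  sorted[19] = c$aCBaBaaacbaAbBAcbAab
  sorted[20] = cbAabc$aCBaBaaacbaAbBA
  sorted[21] = cbaAbBAcbAabc$aCBaBaaa
sorted[13] = abc$aCBaBaaacbaAbBAcbA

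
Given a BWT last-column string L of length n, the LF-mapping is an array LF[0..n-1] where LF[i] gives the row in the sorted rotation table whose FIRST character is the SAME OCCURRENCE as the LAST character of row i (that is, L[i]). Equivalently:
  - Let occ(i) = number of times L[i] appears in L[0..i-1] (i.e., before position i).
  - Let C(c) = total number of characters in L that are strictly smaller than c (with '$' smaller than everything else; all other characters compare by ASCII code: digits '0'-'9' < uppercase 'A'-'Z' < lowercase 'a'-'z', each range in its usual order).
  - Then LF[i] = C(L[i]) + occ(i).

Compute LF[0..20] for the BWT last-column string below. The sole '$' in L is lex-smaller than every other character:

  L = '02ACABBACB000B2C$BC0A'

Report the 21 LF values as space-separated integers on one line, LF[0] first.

Answer: 1 6 8 17 9 12 13 10 18 14 2 3 4 15 7 19 0 16 20 5 11

Derivation:
Char counts: '$':1, '0':5, '2':2, 'A':4, 'B':5, 'C':4
C (first-col start): C('$')=0, C('0')=1, C('2')=6, C('A')=8, C('B')=12, C('C')=17
L[0]='0': occ=0, LF[0]=C('0')+0=1+0=1
L[1]='2': occ=0, LF[1]=C('2')+0=6+0=6
L[2]='A': occ=0, LF[2]=C('A')+0=8+0=8
L[3]='C': occ=0, LF[3]=C('C')+0=17+0=17
L[4]='A': occ=1, LF[4]=C('A')+1=8+1=9
L[5]='B': occ=0, LF[5]=C('B')+0=12+0=12
L[6]='B': occ=1, LF[6]=C('B')+1=12+1=13
L[7]='A': occ=2, LF[7]=C('A')+2=8+2=10
L[8]='C': occ=1, LF[8]=C('C')+1=17+1=18
L[9]='B': occ=2, LF[9]=C('B')+2=12+2=14
L[10]='0': occ=1, LF[10]=C('0')+1=1+1=2
L[11]='0': occ=2, LF[11]=C('0')+2=1+2=3
L[12]='0': occ=3, LF[12]=C('0')+3=1+3=4
L[13]='B': occ=3, LF[13]=C('B')+3=12+3=15
L[14]='2': occ=1, LF[14]=C('2')+1=6+1=7
L[15]='C': occ=2, LF[15]=C('C')+2=17+2=19
L[16]='$': occ=0, LF[16]=C('$')+0=0+0=0
L[17]='B': occ=4, LF[17]=C('B')+4=12+4=16
L[18]='C': occ=3, LF[18]=C('C')+3=17+3=20
L[19]='0': occ=4, LF[19]=C('0')+4=1+4=5
L[20]='A': occ=3, LF[20]=C('A')+3=8+3=11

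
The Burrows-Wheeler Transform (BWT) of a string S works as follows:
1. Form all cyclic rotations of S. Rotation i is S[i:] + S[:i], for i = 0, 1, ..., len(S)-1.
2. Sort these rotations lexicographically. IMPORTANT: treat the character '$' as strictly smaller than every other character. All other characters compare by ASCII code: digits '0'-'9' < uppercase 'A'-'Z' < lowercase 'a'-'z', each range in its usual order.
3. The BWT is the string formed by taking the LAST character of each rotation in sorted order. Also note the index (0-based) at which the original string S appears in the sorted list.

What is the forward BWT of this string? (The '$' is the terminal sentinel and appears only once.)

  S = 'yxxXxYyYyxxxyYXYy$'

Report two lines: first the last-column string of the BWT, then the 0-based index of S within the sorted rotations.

All 18 rotations (rotation i = S[i:]+S[:i]):
  rot[0] = yxxXxYyYyxxxyYXYy$
  rot[1] = xxXxYyYyxxxyYXYy$y
  rot[2] = xXxYyYyxxxyYXYy$yx
  rot[3] = XxYyYyxxxyYXYy$yxx
  rot[4] = xYyYyxxxyYXYy$yxxX
  rot[5] = YyYyxxxyYXYy$yxxXx
  rot[6] = yYyxxxyYXYy$yxxXxY
  rot[7] = YyxxxyYXYy$yxxXxYy
  rot[8] = yxxxyYXYy$yxxXxYyY
  rot[9] = xxxyYXYy$yxxXxYyYy
  rot[10] = xxyYXYy$yxxXxYyYyx
  rot[11] = xyYXYy$yxxXxYyYyxx
  rot[12] = yYXYy$yxxXxYyYyxxx
  rot[13] = YXYy$yxxXxYyYyxxxy
  rot[14] = XYy$yxxXxYyYyxxxyY
  rot[15] = Yy$yxxXxYyYyxxxyYX
  rot[16] = y$yxxXxYyYyxxxyYXY
  rot[17] = $yxxXxYyYyxxxyYXYy
Sorted (with $ < everything):
  sorted[0] = $yxxXxYyYyxxxyYXYy  (last char: 'y')
  sorted[1] = XYy$yxxXxYyYyxxxyY  (last char: 'Y')
  sorted[2] = XxYyYyxxxyYXYy$yxx  (last char: 'x')
  sorted[3] = YXYy$yxxXxYyYyxxxy  (last char: 'y')
  sorted[4] = Yy$yxxXxYyYyxxxyYX  (last char: 'X')
  sorted[5] = YyYyxxxyYXYy$yxxXx  (last char: 'x')
  sorted[6] = YyxxxyYXYy$yxxXxYy  (last char: 'y')
  sorted[7] = xXxYyYyxxxyYXYy$yx  (last char: 'x')
  sorted[8] = xYyYyxxxyYXYy$yxxX  (last char: 'X')
  sorted[9] = xxXxYyYyxxxyYXYy$y  (last char: 'y')
  sorted[10] = xxxyYXYy$yxxXxYyYy  (last char: 'y')
  sorted[11] = xxyYXYy$yxxXxYyYyx  (last char: 'x')
  sorted[12] = xyYXYy$yxxXxYyYyxx  (last char: 'x')
  sorted[13] = y$yxxXxYyYyxxxyYXY  (last char: 'Y')
  sorted[14] = yYXYy$yxxXxYyYyxxx  (last char: 'x')
  sorted[15] = yYyxxxyYXYy$yxxXxY  (last char: 'Y')
  sorted[16] = yxxXxYyYyxxxyYXYy$  (last char: '$')
  sorted[17] = yxxxyYXYy$yxxXxYyY  (last char: 'Y')
Last column: yYxyXxyxXyyxxYxY$Y
Original string S is at sorted index 16

Answer: yYxyXxyxXyyxxYxY$Y
16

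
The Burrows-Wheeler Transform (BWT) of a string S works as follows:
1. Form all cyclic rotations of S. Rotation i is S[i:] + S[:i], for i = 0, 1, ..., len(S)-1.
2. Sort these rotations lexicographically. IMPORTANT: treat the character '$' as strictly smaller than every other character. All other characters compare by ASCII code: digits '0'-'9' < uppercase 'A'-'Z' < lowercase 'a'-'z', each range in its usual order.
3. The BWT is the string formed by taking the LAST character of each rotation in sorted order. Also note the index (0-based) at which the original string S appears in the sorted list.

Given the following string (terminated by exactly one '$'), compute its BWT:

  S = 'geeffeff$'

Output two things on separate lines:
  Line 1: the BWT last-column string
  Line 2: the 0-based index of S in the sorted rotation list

All 9 rotations (rotation i = S[i:]+S[:i]):
  rot[0] = geeffeff$
  rot[1] = eeffeff$g
  rot[2] = effeff$ge
  rot[3] = ffeff$gee
  rot[4] = feff$geef
  rot[5] = eff$geeff
  rot[6] = ff$geeffe
  rot[7] = f$geeffef
  rot[8] = $geeffeff
Sorted (with $ < everything):
  sorted[0] = $geeffeff  (last char: 'f')
  sorted[1] = eeffeff$g  (last char: 'g')
  sorted[2] = eff$geeff  (last char: 'f')
  sorted[3] = effeff$ge  (last char: 'e')
  sorted[4] = f$geeffef  (last char: 'f')
  sorted[5] = feff$geef  (last char: 'f')
  sorted[6] = ff$geeffe  (last char: 'e')
  sorted[7] = ffeff$gee  (last char: 'e')
  sorted[8] = geeffeff$  (last char: '$')
Last column: fgfeffee$
Original string S is at sorted index 8

Answer: fgfeffee$
8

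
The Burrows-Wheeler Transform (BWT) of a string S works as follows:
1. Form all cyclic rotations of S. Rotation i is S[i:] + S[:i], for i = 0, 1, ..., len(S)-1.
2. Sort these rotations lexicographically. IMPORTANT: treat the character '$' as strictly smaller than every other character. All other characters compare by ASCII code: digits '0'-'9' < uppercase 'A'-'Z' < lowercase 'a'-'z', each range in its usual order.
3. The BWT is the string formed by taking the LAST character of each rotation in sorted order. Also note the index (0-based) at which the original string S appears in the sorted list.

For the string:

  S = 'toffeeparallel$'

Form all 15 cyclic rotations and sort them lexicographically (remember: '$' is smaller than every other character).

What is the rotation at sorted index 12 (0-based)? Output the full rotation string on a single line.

Answer: parallel$toffee

Derivation:
All 15 rotations (rotation i = S[i:]+S[:i]):
  rot[0] = toffeeparallel$
  rot[1] = offeeparallel$t
  rot[2] = ffeeparallel$to
  rot[3] = feeparallel$tof
  rot[4] = eeparallel$toff
  rot[5] = eparallel$toffe
  rot[6] = parallel$toffee
  rot[7] = arallel$toffeep
  rot[8] = rallel$toffeepa
  rot[9] = allel$toffeepar
  rot[10] = llel$toffeepara
  rot[11] = lel$toffeeparal
  rot[12] = el$toffeeparall
  rot[13] = l$toffeeparalle
  rot[14] = $toffeeparallel
Sorted (with $ < everything):
  sorted[0] = $toffeeparallel
  sorted[1] = allel$toffeepar
  sorted[2] = arallel$toffeep
  sorted[3] = eeparallel$toff
  sorted[4] = el$toffeeparall
  sorted[5] = eparallel$toffe
  sorted[6] = feeparallel$tof
  sorted[7] = ffeeparallel$to
  sorted[8] = l$toffeeparalle
  sorted[9] = lel$toffeeparal
  sorted[10] = llel$toffeepara
  sorted[11] = offeeparallel$t
  sorted[12] = parallel$toffee
  sorted[13] = rallel$toffeepa
  sorted[14] = toffeeparallel$
sorted[12] = parallel$toffee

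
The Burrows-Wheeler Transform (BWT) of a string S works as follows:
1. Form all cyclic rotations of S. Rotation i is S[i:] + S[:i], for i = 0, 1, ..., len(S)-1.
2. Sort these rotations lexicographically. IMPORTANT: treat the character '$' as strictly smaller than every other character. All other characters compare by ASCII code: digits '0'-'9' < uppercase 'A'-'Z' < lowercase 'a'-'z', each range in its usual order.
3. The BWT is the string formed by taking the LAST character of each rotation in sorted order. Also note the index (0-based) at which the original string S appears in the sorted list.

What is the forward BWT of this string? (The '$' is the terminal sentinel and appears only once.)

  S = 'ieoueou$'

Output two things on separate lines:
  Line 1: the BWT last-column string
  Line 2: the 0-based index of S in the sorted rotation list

Answer: uui$eeoo
3

Derivation:
All 8 rotations (rotation i = S[i:]+S[:i]):
  rot[0] = ieoueou$
  rot[1] = eoueou$i
  rot[2] = oueou$ie
  rot[3] = ueou$ieo
  rot[4] = eou$ieou
  rot[5] = ou$ieoue
  rot[6] = u$ieoueo
  rot[7] = $ieoueou
Sorted (with $ < everything):
  sorted[0] = $ieoueou  (last char: 'u')
  sorted[1] = eou$ieou  (last char: 'u')
  sorted[2] = eoueou$i  (last char: 'i')
  sorted[3] = ieoueou$  (last char: '$')
  sorted[4] = ou$ieoue  (last char: 'e')
  sorted[5] = oueou$ie  (last char: 'e')
  sorted[6] = u$ieoueo  (last char: 'o')
  sorted[7] = ueou$ieo  (last char: 'o')
Last column: uui$eeoo
Original string S is at sorted index 3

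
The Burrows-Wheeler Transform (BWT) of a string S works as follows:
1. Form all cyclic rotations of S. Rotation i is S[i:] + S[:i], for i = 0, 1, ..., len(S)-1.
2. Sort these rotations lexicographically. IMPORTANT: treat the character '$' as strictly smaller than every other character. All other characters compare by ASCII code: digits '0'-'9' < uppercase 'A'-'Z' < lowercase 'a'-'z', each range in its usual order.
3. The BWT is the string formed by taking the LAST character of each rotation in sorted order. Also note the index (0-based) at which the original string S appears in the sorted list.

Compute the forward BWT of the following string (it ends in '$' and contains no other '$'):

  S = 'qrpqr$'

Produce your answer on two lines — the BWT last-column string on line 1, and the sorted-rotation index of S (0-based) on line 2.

Answer: rrp$qq
3

Derivation:
All 6 rotations (rotation i = S[i:]+S[:i]):
  rot[0] = qrpqr$
  rot[1] = rpqr$q
  rot[2] = pqr$qr
  rot[3] = qr$qrp
  rot[4] = r$qrpq
  rot[5] = $qrpqr
Sorted (with $ < everything):
  sorted[0] = $qrpqr  (last char: 'r')
  sorted[1] = pqr$qr  (last char: 'r')
  sorted[2] = qr$qrp  (last char: 'p')
  sorted[3] = qrpqr$  (last char: '$')
  sorted[4] = r$qrpq  (last char: 'q')
  sorted[5] = rpqr$q  (last char: 'q')
Last column: rrp$qq
Original string S is at sorted index 3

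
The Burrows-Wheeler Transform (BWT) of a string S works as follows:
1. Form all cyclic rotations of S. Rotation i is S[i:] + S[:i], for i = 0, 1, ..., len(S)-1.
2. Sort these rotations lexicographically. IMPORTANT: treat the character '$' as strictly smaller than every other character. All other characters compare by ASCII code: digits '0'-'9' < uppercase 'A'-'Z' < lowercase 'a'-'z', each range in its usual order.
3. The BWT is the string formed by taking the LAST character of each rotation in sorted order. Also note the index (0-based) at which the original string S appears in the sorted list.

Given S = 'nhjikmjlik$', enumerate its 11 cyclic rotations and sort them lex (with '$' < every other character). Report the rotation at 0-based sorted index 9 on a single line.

Answer: mjlik$nhjik

Derivation:
All 11 rotations (rotation i = S[i:]+S[:i]):
  rot[0] = nhjikmjlik$
  rot[1] = hjikmjlik$n
  rot[2] = jikmjlik$nh
  rot[3] = ikmjlik$nhj
  rot[4] = kmjlik$nhji
  rot[5] = mjlik$nhjik
  rot[6] = jlik$nhjikm
  rot[7] = lik$nhjikmj
  rot[8] = ik$nhjikmjl
  rot[9] = k$nhjikmjli
  rot[10] = $nhjikmjlik
Sorted (with $ < everything):
  sorted[0] = $nhjikmjlik
  sorted[1] = hjikmjlik$n
  sorted[2] = ik$nhjikmjl
  sorted[3] = ikmjlik$nhj
  sorted[4] = jikmjlik$nh
  sorted[5] = jlik$nhjikm
  sorted[6] = k$nhjikmjli
  sorted[7] = kmjlik$nhji
  sorted[8] = lik$nhjikmj
  sorted[9] = mjlik$nhjik
  sorted[10] = nhjikmjlik$
sorted[9] = mjlik$nhjik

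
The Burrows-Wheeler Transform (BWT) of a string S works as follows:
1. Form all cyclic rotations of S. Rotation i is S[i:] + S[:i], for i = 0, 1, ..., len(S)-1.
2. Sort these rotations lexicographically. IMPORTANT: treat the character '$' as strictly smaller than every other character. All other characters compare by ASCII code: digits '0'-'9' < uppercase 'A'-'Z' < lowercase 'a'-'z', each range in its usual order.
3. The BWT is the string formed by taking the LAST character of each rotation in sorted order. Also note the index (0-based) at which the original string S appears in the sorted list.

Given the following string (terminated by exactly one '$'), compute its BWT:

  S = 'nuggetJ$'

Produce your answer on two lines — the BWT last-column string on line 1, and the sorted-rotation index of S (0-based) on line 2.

Answer: Jtggu$en
5

Derivation:
All 8 rotations (rotation i = S[i:]+S[:i]):
  rot[0] = nuggetJ$
  rot[1] = uggetJ$n
  rot[2] = ggetJ$nu
  rot[3] = getJ$nug
  rot[4] = etJ$nugg
  rot[5] = tJ$nugge
  rot[6] = J$nugget
  rot[7] = $nuggetJ
Sorted (with $ < everything):
  sorted[0] = $nuggetJ  (last char: 'J')
  sorted[1] = J$nugget  (last char: 't')
  sorted[2] = etJ$nugg  (last char: 'g')
  sorted[3] = getJ$nug  (last char: 'g')
  sorted[4] = ggetJ$nu  (last char: 'u')
  sorted[5] = nuggetJ$  (last char: '$')
  sorted[6] = tJ$nugge  (last char: 'e')
  sorted[7] = uggetJ$n  (last char: 'n')
Last column: Jtggu$en
Original string S is at sorted index 5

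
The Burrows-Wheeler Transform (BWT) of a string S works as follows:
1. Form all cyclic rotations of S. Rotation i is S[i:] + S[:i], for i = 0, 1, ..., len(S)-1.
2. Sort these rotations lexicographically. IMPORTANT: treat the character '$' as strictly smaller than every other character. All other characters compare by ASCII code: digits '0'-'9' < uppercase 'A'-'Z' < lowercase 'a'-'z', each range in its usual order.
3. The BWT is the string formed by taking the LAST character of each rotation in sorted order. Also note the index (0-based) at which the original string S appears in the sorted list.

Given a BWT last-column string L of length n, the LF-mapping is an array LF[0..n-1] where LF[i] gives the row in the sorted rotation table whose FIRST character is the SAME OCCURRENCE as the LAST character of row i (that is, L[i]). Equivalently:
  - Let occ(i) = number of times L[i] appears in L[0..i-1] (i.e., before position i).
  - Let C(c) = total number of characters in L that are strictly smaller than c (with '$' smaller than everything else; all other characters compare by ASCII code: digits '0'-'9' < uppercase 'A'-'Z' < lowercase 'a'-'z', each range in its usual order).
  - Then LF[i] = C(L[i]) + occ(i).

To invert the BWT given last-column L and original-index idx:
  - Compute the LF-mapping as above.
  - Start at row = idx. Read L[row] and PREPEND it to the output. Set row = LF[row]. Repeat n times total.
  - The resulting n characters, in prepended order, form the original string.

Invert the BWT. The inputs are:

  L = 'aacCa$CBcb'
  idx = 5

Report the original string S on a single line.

Answer: aBbccCCaa$

Derivation:
LF mapping: 4 5 8 2 6 0 3 1 9 7
Walk LF starting at row 5, prepending L[row]:
  step 1: row=5, L[5]='$', prepend. Next row=LF[5]=0
  step 2: row=0, L[0]='a', prepend. Next row=LF[0]=4
  step 3: row=4, L[4]='a', prepend. Next row=LF[4]=6
  step 4: row=6, L[6]='C', prepend. Next row=LF[6]=3
  step 5: row=3, L[3]='C', prepend. Next row=LF[3]=2
  step 6: row=2, L[2]='c', prepend. Next row=LF[2]=8
  step 7: row=8, L[8]='c', prepend. Next row=LF[8]=9
  step 8: row=9, L[9]='b', prepend. Next row=LF[9]=7
  step 9: row=7, L[7]='B', prepend. Next row=LF[7]=1
  step 10: row=1, L[1]='a', prepend. Next row=LF[1]=5
Reversed output: aBbccCCaa$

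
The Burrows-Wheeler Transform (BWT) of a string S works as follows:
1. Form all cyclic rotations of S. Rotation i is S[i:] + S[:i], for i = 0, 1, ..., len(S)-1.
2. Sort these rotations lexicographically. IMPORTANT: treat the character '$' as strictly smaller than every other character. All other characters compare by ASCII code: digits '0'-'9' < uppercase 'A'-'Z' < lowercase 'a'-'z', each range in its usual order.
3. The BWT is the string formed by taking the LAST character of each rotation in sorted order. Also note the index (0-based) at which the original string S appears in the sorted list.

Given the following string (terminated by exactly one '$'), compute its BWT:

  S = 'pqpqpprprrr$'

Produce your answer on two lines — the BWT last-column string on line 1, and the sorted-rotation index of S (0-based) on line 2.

All 12 rotations (rotation i = S[i:]+S[:i]):
  rot[0] = pqpqpprprrr$
  rot[1] = qpqpprprrr$p
  rot[2] = pqpprprrr$pq
  rot[3] = qpprprrr$pqp
  rot[4] = pprprrr$pqpq
  rot[5] = prprrr$pqpqp
  rot[6] = rprrr$pqpqpp
  rot[7] = prrr$pqpqppr
  rot[8] = rrr$pqpqpprp
  rot[9] = rr$pqpqpprpr
  rot[10] = r$pqpqpprprr
  rot[11] = $pqpqpprprrr
Sorted (with $ < everything):
  sorted[0] = $pqpqpprprrr  (last char: 'r')
  sorted[1] = pprprrr$pqpq  (last char: 'q')
  sorted[2] = pqpprprrr$pq  (last char: 'q')
  sorted[3] = pqpqpprprrr$  (last char: '$')
  sorted[4] = prprrr$pqpqp  (last char: 'p')
  sorted[5] = prrr$pqpqppr  (last char: 'r')
  sorted[6] = qpprprrr$pqp  (last char: 'p')
  sorted[7] = qpqpprprrr$p  (last char: 'p')
  sorted[8] = r$pqpqpprprr  (last char: 'r')
  sorted[9] = rprrr$pqpqpp  (last char: 'p')
  sorted[10] = rr$pqpqpprpr  (last char: 'r')
  sorted[11] = rrr$pqpqpprp  (last char: 'p')
Last column: rqq$prpprprp
Original string S is at sorted index 3

Answer: rqq$prpprprp
3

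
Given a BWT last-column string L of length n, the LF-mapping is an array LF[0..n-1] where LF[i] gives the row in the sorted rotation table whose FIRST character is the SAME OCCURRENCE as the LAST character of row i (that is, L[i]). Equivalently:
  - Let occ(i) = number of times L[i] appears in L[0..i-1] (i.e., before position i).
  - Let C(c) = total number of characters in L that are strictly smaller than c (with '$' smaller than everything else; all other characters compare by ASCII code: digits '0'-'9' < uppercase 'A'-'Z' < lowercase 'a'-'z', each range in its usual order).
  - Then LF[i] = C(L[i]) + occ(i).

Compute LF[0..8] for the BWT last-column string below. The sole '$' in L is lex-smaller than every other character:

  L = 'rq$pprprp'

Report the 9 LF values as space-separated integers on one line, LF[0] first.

Char counts: '$':1, 'p':4, 'q':1, 'r':3
C (first-col start): C('$')=0, C('p')=1, C('q')=5, C('r')=6
L[0]='r': occ=0, LF[0]=C('r')+0=6+0=6
L[1]='q': occ=0, LF[1]=C('q')+0=5+0=5
L[2]='$': occ=0, LF[2]=C('$')+0=0+0=0
L[3]='p': occ=0, LF[3]=C('p')+0=1+0=1
L[4]='p': occ=1, LF[4]=C('p')+1=1+1=2
L[5]='r': occ=1, LF[5]=C('r')+1=6+1=7
L[6]='p': occ=2, LF[6]=C('p')+2=1+2=3
L[7]='r': occ=2, LF[7]=C('r')+2=6+2=8
L[8]='p': occ=3, LF[8]=C('p')+3=1+3=4

Answer: 6 5 0 1 2 7 3 8 4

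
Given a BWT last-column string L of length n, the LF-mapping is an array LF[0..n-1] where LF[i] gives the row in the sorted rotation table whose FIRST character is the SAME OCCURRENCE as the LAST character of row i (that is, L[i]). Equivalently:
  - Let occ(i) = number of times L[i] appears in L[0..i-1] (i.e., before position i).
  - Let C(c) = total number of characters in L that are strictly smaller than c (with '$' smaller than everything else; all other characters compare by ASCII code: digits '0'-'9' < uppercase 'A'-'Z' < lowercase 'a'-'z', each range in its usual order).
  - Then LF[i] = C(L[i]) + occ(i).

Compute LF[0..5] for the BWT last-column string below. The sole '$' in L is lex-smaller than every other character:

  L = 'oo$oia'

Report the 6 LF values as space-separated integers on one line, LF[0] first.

Answer: 3 4 0 5 2 1

Derivation:
Char counts: '$':1, 'a':1, 'i':1, 'o':3
C (first-col start): C('$')=0, C('a')=1, C('i')=2, C('o')=3
L[0]='o': occ=0, LF[0]=C('o')+0=3+0=3
L[1]='o': occ=1, LF[1]=C('o')+1=3+1=4
L[2]='$': occ=0, LF[2]=C('$')+0=0+0=0
L[3]='o': occ=2, LF[3]=C('o')+2=3+2=5
L[4]='i': occ=0, LF[4]=C('i')+0=2+0=2
L[5]='a': occ=0, LF[5]=C('a')+0=1+0=1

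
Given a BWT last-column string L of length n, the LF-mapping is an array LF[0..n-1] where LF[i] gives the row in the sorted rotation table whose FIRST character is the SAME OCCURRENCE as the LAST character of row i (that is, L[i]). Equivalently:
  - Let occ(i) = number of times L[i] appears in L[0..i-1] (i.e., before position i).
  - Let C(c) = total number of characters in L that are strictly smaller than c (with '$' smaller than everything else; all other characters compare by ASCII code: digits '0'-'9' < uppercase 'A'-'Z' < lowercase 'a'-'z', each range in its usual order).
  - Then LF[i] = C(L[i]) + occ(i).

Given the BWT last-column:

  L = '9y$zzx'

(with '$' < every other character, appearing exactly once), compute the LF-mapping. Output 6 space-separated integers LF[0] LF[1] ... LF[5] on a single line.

Char counts: '$':1, '9':1, 'x':1, 'y':1, 'z':2
C (first-col start): C('$')=0, C('9')=1, C('x')=2, C('y')=3, C('z')=4
L[0]='9': occ=0, LF[0]=C('9')+0=1+0=1
L[1]='y': occ=0, LF[1]=C('y')+0=3+0=3
L[2]='$': occ=0, LF[2]=C('$')+0=0+0=0
L[3]='z': occ=0, LF[3]=C('z')+0=4+0=4
L[4]='z': occ=1, LF[4]=C('z')+1=4+1=5
L[5]='x': occ=0, LF[5]=C('x')+0=2+0=2

Answer: 1 3 0 4 5 2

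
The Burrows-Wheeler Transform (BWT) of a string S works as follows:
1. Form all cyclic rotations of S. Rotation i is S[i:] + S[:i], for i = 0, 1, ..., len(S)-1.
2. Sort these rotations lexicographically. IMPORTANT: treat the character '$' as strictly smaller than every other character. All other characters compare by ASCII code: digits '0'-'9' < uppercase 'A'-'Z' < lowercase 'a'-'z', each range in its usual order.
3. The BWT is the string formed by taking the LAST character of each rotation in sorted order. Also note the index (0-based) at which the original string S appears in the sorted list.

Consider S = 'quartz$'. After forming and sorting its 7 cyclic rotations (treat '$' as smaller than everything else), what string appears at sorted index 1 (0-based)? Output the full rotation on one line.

Answer: artz$qu

Derivation:
All 7 rotations (rotation i = S[i:]+S[:i]):
  rot[0] = quartz$
  rot[1] = uartz$q
  rot[2] = artz$qu
  rot[3] = rtz$qua
  rot[4] = tz$quar
  rot[5] = z$quart
  rot[6] = $quartz
Sorted (with $ < everything):
  sorted[0] = $quartz
  sorted[1] = artz$qu
  sorted[2] = quartz$
  sorted[3] = rtz$qua
  sorted[4] = tz$quar
  sorted[5] = uartz$q
  sorted[6] = z$quart
sorted[1] = artz$qu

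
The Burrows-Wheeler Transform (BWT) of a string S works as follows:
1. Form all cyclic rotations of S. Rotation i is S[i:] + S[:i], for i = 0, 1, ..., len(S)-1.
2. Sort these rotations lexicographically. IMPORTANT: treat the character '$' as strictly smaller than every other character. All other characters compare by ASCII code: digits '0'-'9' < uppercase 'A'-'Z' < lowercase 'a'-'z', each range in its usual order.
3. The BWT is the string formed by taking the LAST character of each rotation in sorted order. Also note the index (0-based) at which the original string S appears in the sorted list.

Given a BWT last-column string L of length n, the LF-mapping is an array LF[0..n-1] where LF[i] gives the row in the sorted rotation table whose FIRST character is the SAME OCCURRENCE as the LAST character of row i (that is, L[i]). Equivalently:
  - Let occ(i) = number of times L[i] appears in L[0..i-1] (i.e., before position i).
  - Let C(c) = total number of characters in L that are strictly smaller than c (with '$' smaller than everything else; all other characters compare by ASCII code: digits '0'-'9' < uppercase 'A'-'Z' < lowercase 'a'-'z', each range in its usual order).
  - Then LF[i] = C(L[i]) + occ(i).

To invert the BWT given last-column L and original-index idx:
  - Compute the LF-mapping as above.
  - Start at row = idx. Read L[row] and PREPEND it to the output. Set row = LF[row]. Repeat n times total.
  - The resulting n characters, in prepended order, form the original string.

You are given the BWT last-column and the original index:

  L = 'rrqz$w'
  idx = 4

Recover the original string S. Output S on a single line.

LF mapping: 2 3 1 5 0 4
Walk LF starting at row 4, prepending L[row]:
  step 1: row=4, L[4]='$', prepend. Next row=LF[4]=0
  step 2: row=0, L[0]='r', prepend. Next row=LF[0]=2
  step 3: row=2, L[2]='q', prepend. Next row=LF[2]=1
  step 4: row=1, L[1]='r', prepend. Next row=LF[1]=3
  step 5: row=3, L[3]='z', prepend. Next row=LF[3]=5
  step 6: row=5, L[5]='w', prepend. Next row=LF[5]=4
Reversed output: wzrqr$

Answer: wzrqr$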